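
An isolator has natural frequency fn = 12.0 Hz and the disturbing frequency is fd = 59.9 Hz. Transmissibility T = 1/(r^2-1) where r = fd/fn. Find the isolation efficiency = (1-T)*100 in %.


r = 59.9 / 12.0 = 4.99167
r^2 - 1 = 4.99167^2 - 1 = 23.9168
T = 1/23.9168 = 0.0418116
Efficiency = (1 - 0.0418116)*100 = 95.819 %


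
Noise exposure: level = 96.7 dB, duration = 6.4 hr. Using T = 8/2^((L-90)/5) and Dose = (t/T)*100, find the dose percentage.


T_allowed = 8 / 2^((96.7 - 90)/5) = 3.16017 hr
Dose = 6.4 / 3.16017 * 100 = 202.52 %


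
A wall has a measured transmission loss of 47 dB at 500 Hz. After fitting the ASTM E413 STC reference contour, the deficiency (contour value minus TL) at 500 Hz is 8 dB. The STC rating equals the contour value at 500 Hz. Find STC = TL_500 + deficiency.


By ASTM E413, STC = value of the fitted reference contour at 500 Hz.
Contour value at 500 Hz = TL_500 + deficiency = 47 + 8 = 55
STC = 55


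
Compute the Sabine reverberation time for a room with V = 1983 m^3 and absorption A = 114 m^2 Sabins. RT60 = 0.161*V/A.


RT60 = 0.161 * 1983 / 114 = 2.8006 s


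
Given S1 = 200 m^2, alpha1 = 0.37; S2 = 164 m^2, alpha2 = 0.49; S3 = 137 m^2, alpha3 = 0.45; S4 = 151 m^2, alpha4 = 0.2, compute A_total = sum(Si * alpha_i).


200 * 0.37 = 74
164 * 0.49 = 80.36
137 * 0.45 = 61.65
151 * 0.2 = 30.2
A_total = 74 + 80.36 + 61.65 + 30.2 = 246.21 m^2


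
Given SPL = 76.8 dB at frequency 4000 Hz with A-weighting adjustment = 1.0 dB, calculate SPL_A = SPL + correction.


A-weighting table: 4000 Hz -> 1.0 dB correction
SPL_A = SPL + correction = 76.8 + (1.0) = 77.8 dBA


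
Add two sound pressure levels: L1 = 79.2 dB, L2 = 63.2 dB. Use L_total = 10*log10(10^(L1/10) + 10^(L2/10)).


10^(79.2/10) = 8.31764e+07
10^(63.2/10) = 2.0893e+06
Sum = 8.31764e+07 + 2.0893e+06 = 8.52657e+07
L_total = 10*log10(8.52657e+07) = 79.308 dB


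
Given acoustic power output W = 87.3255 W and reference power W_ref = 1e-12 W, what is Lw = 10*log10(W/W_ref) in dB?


W / W_ref = 87.3255 / 1e-12 = 8.73255e+13
Lw = 10 * log10(8.73255e+13) = 139.41 dB


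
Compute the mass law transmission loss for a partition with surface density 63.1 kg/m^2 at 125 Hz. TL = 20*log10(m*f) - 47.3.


m * f = 63.1 * 125 = 7887.5
20*log10(7887.5) = 77.9388 dB
TL = 77.9388 - 47.3 = 30.639 dB


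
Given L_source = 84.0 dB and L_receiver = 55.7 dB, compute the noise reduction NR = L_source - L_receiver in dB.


NR = L_source - L_receiver (difference between source and receiving room levels)
NR = 84.0 - 55.7 = 28.3 dB


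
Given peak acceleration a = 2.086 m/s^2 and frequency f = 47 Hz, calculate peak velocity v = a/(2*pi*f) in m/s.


omega = 2*pi*f = 2*pi*47 = 295.31 rad/s
v = a / omega = 2.086 / 295.31 = 0.0070638 m/s


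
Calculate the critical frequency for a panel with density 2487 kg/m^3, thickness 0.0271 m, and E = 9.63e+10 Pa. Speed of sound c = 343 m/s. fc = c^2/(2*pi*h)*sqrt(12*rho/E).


12*rho/E = 12*2487/9.63e+10 = 3.09907e-07
sqrt(12*rho/E) = sqrt(3.09907e-07) = 0.000556693
c^2/(2*pi*h) = 343^2/(2*pi*0.0271) = 690938
fc = 690938 * 0.000556693 = 384.64 Hz


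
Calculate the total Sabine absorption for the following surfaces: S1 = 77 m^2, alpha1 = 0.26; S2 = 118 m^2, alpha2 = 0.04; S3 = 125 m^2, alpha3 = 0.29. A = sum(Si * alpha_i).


77 * 0.26 = 20.02
118 * 0.04 = 4.72
125 * 0.29 = 36.25
A_total = 20.02 + 4.72 + 36.25 = 60.99 m^2


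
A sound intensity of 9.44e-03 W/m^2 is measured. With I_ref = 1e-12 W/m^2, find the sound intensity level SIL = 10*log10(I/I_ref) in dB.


I / I_ref = 9.44e-03 / 1e-12 = 9.44e+09
SIL = 10 * log10(9.44e+09) = 99.75 dB


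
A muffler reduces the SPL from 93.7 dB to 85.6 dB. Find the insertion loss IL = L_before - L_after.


Insertion loss = SPL without muffler - SPL with muffler
IL = 93.7 - 85.6 = 8.1 dB


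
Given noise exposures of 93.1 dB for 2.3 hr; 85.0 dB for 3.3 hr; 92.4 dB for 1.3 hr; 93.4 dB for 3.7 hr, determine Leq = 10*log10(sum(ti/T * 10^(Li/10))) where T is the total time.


T_total = 2.3 + 3.3 + 1.3 + 3.7 = 10.6 hr
(2.3/10.6) * 10^(93.1/10) = 4.43019e+08
(3.3/10.6) * 10^(85.0/10) = 9.84483e+07
(1.3/10.6) * 10^(92.4/10) = 2.13127e+08
(3.7/10.6) * 10^(93.4/10) = 7.63653e+08
Sum = 4.43019e+08 + 9.84483e+07 + 2.13127e+08 + 7.63653e+08 = 1.51825e+09
Leq = 10*log10(1.51825e+09) = 91.813 dB


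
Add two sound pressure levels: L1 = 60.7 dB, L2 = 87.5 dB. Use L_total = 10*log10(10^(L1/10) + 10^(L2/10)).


10^(60.7/10) = 1.1749e+06
10^(87.5/10) = 5.62341e+08
Sum = 1.1749e+06 + 5.62341e+08 = 5.63516e+08
L_total = 10*log10(5.63516e+08) = 87.509 dB


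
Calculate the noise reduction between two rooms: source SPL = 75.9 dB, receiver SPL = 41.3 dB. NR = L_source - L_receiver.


NR = L_source - L_receiver (difference between source and receiving room levels)
NR = 75.9 - 41.3 = 34.6 dB


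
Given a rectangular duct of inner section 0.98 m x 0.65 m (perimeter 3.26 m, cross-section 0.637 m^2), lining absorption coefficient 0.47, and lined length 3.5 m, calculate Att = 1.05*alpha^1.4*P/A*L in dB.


alpha^1.4 = 0.47^1.4 = 0.347486
Attenuation rate = 1.05 * alpha^1.4 * P / A
= 1.05 * 0.347486 * 3.26 / 0.637 = 1.86726 dB/m
Total Att = 1.86726 * 3.5 = 6.5354 dB


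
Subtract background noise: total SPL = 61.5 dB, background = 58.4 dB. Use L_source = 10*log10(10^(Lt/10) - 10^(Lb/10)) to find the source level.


10^(61.5/10) = 1.41254e+06
10^(58.4/10) = 691831
Difference = 1.41254e+06 - 691831 = 720709
L_source = 10*log10(720709) = 58.578 dB


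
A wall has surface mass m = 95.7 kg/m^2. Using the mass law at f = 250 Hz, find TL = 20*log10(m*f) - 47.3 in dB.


m * f = 95.7 * 250 = 23925
20*log10(23925) = 87.577 dB
TL = 87.577 - 47.3 = 40.277 dB


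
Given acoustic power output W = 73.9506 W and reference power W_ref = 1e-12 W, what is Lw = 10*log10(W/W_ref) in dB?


W / W_ref = 73.9506 / 1e-12 = 7.39506e+13
Lw = 10 * log10(7.39506e+13) = 138.69 dB


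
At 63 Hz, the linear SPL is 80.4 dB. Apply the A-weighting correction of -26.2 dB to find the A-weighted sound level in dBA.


A-weighting table: 63 Hz -> -26.2 dB correction
SPL_A = SPL + correction = 80.4 + (-26.2) = 54.2 dBA


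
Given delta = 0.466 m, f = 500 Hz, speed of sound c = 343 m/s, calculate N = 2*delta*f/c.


N = 2*delta*f/c = 2*delta/lambda, where lambda = c/f
lambda = 343 / 500 = 0.686 m
N = 2 * 0.466 / 0.686 = 1.3586


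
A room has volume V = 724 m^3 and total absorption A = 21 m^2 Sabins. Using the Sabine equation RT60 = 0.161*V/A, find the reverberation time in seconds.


RT60 = 0.161 * 724 / 21 = 5.5507 s


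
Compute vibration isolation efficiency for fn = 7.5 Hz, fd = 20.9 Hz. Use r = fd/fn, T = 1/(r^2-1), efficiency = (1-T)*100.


r = 20.9 / 7.5 = 2.78667
r^2 - 1 = 2.78667^2 - 1 = 6.76553
T = 1/6.76553 = 0.147808
Efficiency = (1 - 0.147808)*100 = 85.219 %


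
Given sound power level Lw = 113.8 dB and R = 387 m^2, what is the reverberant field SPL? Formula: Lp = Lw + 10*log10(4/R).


4/R = 4/387 = 0.0103359
Lp = 113.8 + 10*log10(0.0103359) = 93.943 dB


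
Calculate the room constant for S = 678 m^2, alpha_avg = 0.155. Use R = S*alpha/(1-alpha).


R = 678 * 0.155 / (1 - 0.155) = 124.37 m^2


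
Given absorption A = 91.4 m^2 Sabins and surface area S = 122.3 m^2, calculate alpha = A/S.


Absorption coefficient = absorbed power / incident power
alpha = A / S = 91.4 / 122.3 = 0.74734


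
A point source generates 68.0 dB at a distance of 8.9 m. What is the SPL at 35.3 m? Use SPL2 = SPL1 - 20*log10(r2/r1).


r2/r1 = 35.3/8.9 = 3.96629
Correction = 20*log10(3.96629) = 11.9677 dB
SPL2 = 68.0 - 11.9677 = 56.032 dB


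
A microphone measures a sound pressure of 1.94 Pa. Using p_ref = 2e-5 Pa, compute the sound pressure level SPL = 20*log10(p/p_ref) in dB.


p / p_ref = 1.94 / 2e-5 = 97000
SPL = 20 * log10(97000) = 99.735 dB


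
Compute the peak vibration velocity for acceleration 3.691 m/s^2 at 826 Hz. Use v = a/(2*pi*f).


omega = 2*pi*f = 2*pi*826 = 5189.91 rad/s
v = a / omega = 3.691 / 5189.91 = 0.00071119 m/s


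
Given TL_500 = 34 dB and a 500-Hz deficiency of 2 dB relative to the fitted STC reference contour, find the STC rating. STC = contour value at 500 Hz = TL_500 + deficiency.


By ASTM E413, STC = value of the fitted reference contour at 500 Hz.
Contour value at 500 Hz = TL_500 + deficiency = 34 + 2 = 36
STC = 36


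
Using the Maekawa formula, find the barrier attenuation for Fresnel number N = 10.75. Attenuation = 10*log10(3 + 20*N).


3 + 20*N = 3 + 20*10.75 = 218
Att = 10*log10(218) = 23.385 dB


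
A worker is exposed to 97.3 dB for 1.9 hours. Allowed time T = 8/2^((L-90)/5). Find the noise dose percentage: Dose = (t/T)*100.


T_allowed = 8 / 2^((97.3 - 90)/5) = 2.90795 hr
Dose = 1.9 / 2.90795 * 100 = 65.338 %


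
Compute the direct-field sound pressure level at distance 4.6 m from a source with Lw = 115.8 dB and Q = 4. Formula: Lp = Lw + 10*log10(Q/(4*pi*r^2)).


4*pi*r^2 = 4*pi*4.6^2 = 265.904 m^2
Q / (4*pi*r^2) = 4 / 265.904 = 0.015043
Lp = 115.8 + 10*log10(0.015043) = 97.573 dB


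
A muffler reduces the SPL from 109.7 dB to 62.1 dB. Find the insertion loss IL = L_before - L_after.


Insertion loss = SPL without muffler - SPL with muffler
IL = 109.7 - 62.1 = 47.6 dB


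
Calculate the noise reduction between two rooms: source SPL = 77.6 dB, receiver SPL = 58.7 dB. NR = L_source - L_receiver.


NR = L_source - L_receiver (difference between source and receiving room levels)
NR = 77.6 - 58.7 = 18.9 dB


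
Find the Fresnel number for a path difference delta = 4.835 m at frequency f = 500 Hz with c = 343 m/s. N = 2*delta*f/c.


N = 2*delta*f/c = 2*delta/lambda, where lambda = c/f
lambda = 343 / 500 = 0.686 m
N = 2 * 4.835 / 0.686 = 14.096


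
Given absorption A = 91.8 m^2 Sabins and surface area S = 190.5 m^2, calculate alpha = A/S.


Absorption coefficient = absorbed power / incident power
alpha = A / S = 91.8 / 190.5 = 0.48189


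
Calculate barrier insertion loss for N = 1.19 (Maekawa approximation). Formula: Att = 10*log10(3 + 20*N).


3 + 20*N = 3 + 20*1.19 = 26.8
Att = 10*log10(26.8) = 14.281 dB


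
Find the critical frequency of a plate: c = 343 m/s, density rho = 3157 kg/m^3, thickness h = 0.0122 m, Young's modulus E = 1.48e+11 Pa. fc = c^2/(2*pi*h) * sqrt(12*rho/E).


12*rho/E = 12*3157/1.48e+11 = 2.55973e-07
sqrt(12*rho/E) = sqrt(2.55973e-07) = 0.000505938
c^2/(2*pi*h) = 343^2/(2*pi*0.0122) = 1.53479e+06
fc = 1.53479e+06 * 0.000505938 = 776.51 Hz


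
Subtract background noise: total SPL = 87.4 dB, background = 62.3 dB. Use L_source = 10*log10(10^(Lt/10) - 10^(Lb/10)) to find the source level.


10^(87.4/10) = 5.49541e+08
10^(62.3/10) = 1.69824e+06
Difference = 5.49541e+08 - 1.69824e+06 = 5.47843e+08
L_source = 10*log10(5.47843e+08) = 87.387 dB


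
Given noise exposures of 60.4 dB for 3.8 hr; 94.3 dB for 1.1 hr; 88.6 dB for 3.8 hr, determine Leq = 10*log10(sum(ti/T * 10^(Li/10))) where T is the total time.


T_total = 3.8 + 1.1 + 3.8 = 8.7 hr
(3.8/8.7) * 10^(60.4/10) = 478922
(1.1/8.7) * 10^(94.3/10) = 3.40309e+08
(3.8/8.7) * 10^(88.6/10) = 3.1642e+08
Sum = 478922 + 3.40309e+08 + 3.1642e+08 = 6.57208e+08
Leq = 10*log10(6.57208e+08) = 88.177 dB


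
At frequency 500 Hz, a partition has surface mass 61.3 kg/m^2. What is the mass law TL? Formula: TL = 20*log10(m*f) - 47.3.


m * f = 61.3 * 500 = 30650
20*log10(30650) = 89.7286 dB
TL = 89.7286 - 47.3 = 42.429 dB


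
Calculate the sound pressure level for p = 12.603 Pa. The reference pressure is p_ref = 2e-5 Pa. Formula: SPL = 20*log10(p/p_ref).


p / p_ref = 12.603 / 2e-5 = 630150
SPL = 20 * log10(630150) = 115.99 dB


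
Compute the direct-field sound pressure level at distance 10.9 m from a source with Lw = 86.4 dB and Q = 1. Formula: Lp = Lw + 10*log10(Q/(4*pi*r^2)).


4*pi*r^2 = 4*pi*10.9^2 = 1493.01 m^2
Q / (4*pi*r^2) = 1 / 1493.01 = 0.000669788
Lp = 86.4 + 10*log10(0.000669788) = 54.659 dB


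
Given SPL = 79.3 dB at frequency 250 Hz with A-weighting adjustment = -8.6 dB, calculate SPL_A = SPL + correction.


A-weighting table: 250 Hz -> -8.6 dB correction
SPL_A = SPL + correction = 79.3 + (-8.6) = 70.7 dBA


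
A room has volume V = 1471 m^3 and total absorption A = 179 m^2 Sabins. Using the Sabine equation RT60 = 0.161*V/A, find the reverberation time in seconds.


RT60 = 0.161 * 1471 / 179 = 1.3231 s


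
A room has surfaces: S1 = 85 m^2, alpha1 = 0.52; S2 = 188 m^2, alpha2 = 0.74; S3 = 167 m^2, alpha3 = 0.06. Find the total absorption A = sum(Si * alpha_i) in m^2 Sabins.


85 * 0.52 = 44.2
188 * 0.74 = 139.12
167 * 0.06 = 10.02
A_total = 44.2 + 139.12 + 10.02 = 193.34 m^2


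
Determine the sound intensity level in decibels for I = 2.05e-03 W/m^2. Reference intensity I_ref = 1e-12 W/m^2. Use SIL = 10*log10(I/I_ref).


I / I_ref = 2.05e-03 / 1e-12 = 2.05e+09
SIL = 10 * log10(2.05e+09) = 93.118 dB


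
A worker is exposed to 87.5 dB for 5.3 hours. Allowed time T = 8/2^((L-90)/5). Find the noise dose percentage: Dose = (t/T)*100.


T_allowed = 8 / 2^((87.5 - 90)/5) = 11.3137 hr
Dose = 5.3 / 11.3137 * 100 = 46.846 %


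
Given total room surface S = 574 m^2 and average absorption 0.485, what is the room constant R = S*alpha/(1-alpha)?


R = 574 * 0.485 / (1 - 0.485) = 540.56 m^2


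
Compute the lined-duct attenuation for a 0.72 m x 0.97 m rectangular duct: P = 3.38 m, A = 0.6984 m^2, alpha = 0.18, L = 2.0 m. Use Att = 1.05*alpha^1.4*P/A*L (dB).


alpha^1.4 = 0.18^1.4 = 0.0906529
Attenuation rate = 1.05 * alpha^1.4 * P / A
= 1.05 * 0.0906529 * 3.38 / 0.6984 = 0.460663 dB/m
Total Att = 0.460663 * 2.0 = 0.92133 dB


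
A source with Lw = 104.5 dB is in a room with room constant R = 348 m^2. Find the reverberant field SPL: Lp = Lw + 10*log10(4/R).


4/R = 4/348 = 0.0114943
Lp = 104.5 + 10*log10(0.0114943) = 85.105 dB


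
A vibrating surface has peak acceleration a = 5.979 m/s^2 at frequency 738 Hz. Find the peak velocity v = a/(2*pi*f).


omega = 2*pi*f = 2*pi*738 = 4636.99 rad/s
v = a / omega = 5.979 / 4636.99 = 0.0012894 m/s


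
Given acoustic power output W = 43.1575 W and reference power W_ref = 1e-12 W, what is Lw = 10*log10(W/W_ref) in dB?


W / W_ref = 43.1575 / 1e-12 = 4.31575e+13
Lw = 10 * log10(4.31575e+13) = 136.35 dB


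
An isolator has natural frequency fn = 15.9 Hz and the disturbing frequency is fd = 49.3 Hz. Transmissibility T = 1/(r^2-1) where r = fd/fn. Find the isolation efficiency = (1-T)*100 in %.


r = 49.3 / 15.9 = 3.10063
r^2 - 1 = 3.10063^2 - 1 = 8.61391
T = 1/8.61391 = 0.116091
Efficiency = (1 - 0.116091)*100 = 88.391 %


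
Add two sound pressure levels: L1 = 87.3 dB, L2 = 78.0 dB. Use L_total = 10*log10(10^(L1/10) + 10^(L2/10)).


10^(87.3/10) = 5.37032e+08
10^(78.0/10) = 6.30957e+07
Sum = 5.37032e+08 + 6.30957e+07 = 6.00128e+08
L_total = 10*log10(6.00128e+08) = 87.782 dB


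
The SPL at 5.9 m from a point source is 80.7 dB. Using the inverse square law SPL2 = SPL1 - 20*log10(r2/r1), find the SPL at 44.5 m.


r2/r1 = 44.5/5.9 = 7.54237
Correction = 20*log10(7.54237) = 17.5502 dB
SPL2 = 80.7 - 17.5502 = 63.15 dB


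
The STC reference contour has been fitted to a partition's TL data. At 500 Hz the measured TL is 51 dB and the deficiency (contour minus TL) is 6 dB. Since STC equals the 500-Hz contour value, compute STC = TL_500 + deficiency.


By ASTM E413, STC = value of the fitted reference contour at 500 Hz.
Contour value at 500 Hz = TL_500 + deficiency = 51 + 6 = 57
STC = 57


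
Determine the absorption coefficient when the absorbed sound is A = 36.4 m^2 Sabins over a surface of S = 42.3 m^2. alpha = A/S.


Absorption coefficient = absorbed power / incident power
alpha = A / S = 36.4 / 42.3 = 0.86052


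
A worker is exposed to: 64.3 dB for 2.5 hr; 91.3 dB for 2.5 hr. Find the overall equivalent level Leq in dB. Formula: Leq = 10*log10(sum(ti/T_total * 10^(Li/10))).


T_total = 2.5 + 2.5 = 5.0 hr
(2.5/5.0) * 10^(64.3/10) = 1.34577e+06
(2.5/5.0) * 10^(91.3/10) = 6.74481e+08
Sum = 1.34577e+06 + 6.74481e+08 = 6.75827e+08
Leq = 10*log10(6.75827e+08) = 88.298 dB


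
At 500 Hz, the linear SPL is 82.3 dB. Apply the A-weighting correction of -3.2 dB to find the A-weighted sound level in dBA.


A-weighting table: 500 Hz -> -3.2 dB correction
SPL_A = SPL + correction = 82.3 + (-3.2) = 79.1 dBA


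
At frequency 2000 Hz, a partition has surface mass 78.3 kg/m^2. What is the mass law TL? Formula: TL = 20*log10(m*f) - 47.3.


m * f = 78.3 * 2000 = 156600
20*log10(156600) = 103.896 dB
TL = 103.896 - 47.3 = 56.596 dB


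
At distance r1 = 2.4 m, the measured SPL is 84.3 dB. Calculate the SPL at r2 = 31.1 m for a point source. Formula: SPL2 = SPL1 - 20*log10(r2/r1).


r2/r1 = 31.1/2.4 = 12.9583
Correction = 20*log10(12.9583) = 22.251 dB
SPL2 = 84.3 - 22.251 = 62.049 dB


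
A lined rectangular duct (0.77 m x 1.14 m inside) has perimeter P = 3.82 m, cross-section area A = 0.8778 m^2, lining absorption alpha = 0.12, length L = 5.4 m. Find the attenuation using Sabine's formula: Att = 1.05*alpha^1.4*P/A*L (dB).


alpha^1.4 = 0.12^1.4 = 0.0513871
Attenuation rate = 1.05 * alpha^1.4 * P / A
= 1.05 * 0.0513871 * 3.82 / 0.8778 = 0.234807 dB/m
Total Att = 0.234807 * 5.4 = 1.268 dB


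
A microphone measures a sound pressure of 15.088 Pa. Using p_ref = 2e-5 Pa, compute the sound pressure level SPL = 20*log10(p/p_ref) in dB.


p / p_ref = 15.088 / 2e-5 = 754400
SPL = 20 * log10(754400) = 117.55 dB


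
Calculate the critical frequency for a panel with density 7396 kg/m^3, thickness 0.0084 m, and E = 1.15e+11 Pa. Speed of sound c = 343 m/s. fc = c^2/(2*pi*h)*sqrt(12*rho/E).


12*rho/E = 12*7396/1.15e+11 = 7.71757e-07
sqrt(12*rho/E) = sqrt(7.71757e-07) = 0.000878497
c^2/(2*pi*h) = 343^2/(2*pi*0.0084) = 2.2291e+06
fc = 2.2291e+06 * 0.000878497 = 1958.3 Hz


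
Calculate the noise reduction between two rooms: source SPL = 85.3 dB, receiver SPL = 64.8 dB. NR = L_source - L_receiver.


NR = L_source - L_receiver (difference between source and receiving room levels)
NR = 85.3 - 64.8 = 20.5 dB


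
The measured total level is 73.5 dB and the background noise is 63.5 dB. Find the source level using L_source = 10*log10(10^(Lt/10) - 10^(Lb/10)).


10^(73.5/10) = 2.23872e+07
10^(63.5/10) = 2.23872e+06
Difference = 2.23872e+07 - 2.23872e+06 = 2.01485e+07
L_source = 10*log10(2.01485e+07) = 73.042 dB


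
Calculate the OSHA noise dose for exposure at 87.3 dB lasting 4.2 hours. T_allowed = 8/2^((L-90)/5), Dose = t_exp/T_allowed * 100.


T_allowed = 8 / 2^((87.3 - 90)/5) = 11.6318 hr
Dose = 4.2 / 11.6318 * 100 = 36.108 %


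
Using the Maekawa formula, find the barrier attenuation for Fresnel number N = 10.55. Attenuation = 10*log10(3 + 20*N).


3 + 20*N = 3 + 20*10.55 = 214
Att = 10*log10(214) = 23.304 dB


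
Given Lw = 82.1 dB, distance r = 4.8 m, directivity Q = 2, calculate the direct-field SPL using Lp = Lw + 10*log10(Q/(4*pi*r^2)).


4*pi*r^2 = 4*pi*4.8^2 = 289.529 m^2
Q / (4*pi*r^2) = 2 / 289.529 = 0.00690777
Lp = 82.1 + 10*log10(0.00690777) = 60.493 dB


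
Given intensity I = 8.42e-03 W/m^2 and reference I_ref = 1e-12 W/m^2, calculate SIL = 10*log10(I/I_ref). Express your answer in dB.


I / I_ref = 8.42e-03 / 1e-12 = 8.42e+09
SIL = 10 * log10(8.42e+09) = 99.253 dB


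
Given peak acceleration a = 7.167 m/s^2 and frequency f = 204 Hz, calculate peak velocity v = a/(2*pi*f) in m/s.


omega = 2*pi*f = 2*pi*204 = 1281.77 rad/s
v = a / omega = 7.167 / 1281.77 = 0.0055915 m/s


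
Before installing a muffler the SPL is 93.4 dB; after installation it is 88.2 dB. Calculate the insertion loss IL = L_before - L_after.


Insertion loss = SPL without muffler - SPL with muffler
IL = 93.4 - 88.2 = 5.2 dB


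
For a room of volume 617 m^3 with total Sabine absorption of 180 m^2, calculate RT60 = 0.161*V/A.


RT60 = 0.161 * 617 / 180 = 0.55187 s


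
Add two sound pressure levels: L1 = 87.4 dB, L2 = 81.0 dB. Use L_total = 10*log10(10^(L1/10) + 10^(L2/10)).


10^(87.4/10) = 5.49541e+08
10^(81.0/10) = 1.25893e+08
Sum = 5.49541e+08 + 1.25893e+08 = 6.75434e+08
L_total = 10*log10(6.75434e+08) = 88.296 dB


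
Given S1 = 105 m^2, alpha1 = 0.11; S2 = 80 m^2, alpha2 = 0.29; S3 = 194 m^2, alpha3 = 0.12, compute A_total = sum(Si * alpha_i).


105 * 0.11 = 11.55
80 * 0.29 = 23.2
194 * 0.12 = 23.28
A_total = 11.55 + 23.2 + 23.28 = 58.03 m^2


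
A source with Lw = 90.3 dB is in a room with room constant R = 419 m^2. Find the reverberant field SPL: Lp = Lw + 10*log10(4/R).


4/R = 4/419 = 0.00954654
Lp = 90.3 + 10*log10(0.00954654) = 70.098 dB


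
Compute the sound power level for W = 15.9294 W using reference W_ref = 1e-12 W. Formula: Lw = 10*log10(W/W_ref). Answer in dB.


W / W_ref = 15.9294 / 1e-12 = 1.59294e+13
Lw = 10 * log10(1.59294e+13) = 132.02 dB


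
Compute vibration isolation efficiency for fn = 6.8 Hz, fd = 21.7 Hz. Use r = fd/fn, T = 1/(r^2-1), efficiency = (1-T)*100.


r = 21.7 / 6.8 = 3.19118
r^2 - 1 = 3.19118^2 - 1 = 9.18363
T = 1/9.18363 = 0.108889
Efficiency = (1 - 0.108889)*100 = 89.111 %


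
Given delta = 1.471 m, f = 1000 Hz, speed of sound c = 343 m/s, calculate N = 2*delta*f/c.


N = 2*delta*f/c = 2*delta/lambda, where lambda = c/f
lambda = 343 / 1000 = 0.343 m
N = 2 * 1.471 / 0.343 = 8.5773


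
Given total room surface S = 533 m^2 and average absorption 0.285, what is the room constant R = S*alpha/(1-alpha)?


R = 533 * 0.285 / (1 - 0.285) = 212.45 m^2


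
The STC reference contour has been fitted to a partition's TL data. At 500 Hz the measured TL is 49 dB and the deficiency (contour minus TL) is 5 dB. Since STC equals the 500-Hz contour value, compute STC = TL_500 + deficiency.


By ASTM E413, STC = value of the fitted reference contour at 500 Hz.
Contour value at 500 Hz = TL_500 + deficiency = 49 + 5 = 54
STC = 54


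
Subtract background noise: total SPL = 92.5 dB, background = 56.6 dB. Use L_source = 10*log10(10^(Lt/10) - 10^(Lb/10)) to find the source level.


10^(92.5/10) = 1.77828e+09
10^(56.6/10) = 457088
Difference = 1.77828e+09 - 457088 = 1.77782e+09
L_source = 10*log10(1.77782e+09) = 92.499 dB


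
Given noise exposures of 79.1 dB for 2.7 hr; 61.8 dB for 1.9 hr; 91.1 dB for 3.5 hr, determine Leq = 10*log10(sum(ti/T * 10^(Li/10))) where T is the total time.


T_total = 2.7 + 1.9 + 3.5 = 8.1 hr
(2.7/8.1) * 10^(79.1/10) = 2.70944e+07
(1.9/8.1) * 10^(61.8/10) = 355033
(3.5/8.1) * 10^(91.1/10) = 5.56651e+08
Sum = 2.70944e+07 + 355033 + 5.56651e+08 = 5.841e+08
Leq = 10*log10(5.841e+08) = 87.665 dB


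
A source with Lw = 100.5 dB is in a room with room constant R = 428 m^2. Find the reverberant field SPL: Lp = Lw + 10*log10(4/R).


4/R = 4/428 = 0.00934579
Lp = 100.5 + 10*log10(0.00934579) = 80.206 dB


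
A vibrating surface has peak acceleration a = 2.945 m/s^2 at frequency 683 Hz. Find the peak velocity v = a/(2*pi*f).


omega = 2*pi*f = 2*pi*683 = 4291.42 rad/s
v = a / omega = 2.945 / 4291.42 = 0.00068625 m/s


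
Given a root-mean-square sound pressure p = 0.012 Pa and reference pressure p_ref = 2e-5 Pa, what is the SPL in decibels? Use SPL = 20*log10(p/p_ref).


p / p_ref = 0.012 / 2e-5 = 600
SPL = 20 * log10(600) = 55.563 dB


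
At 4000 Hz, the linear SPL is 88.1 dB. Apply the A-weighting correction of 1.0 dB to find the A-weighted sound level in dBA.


A-weighting table: 4000 Hz -> 1.0 dB correction
SPL_A = SPL + correction = 88.1 + (1.0) = 89.1 dBA


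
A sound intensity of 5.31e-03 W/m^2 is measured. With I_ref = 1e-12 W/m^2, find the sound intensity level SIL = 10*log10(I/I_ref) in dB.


I / I_ref = 5.31e-03 / 1e-12 = 5.31e+09
SIL = 10 * log10(5.31e+09) = 97.251 dB


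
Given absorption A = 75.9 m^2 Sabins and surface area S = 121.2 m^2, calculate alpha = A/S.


Absorption coefficient = absorbed power / incident power
alpha = A / S = 75.9 / 121.2 = 0.62624


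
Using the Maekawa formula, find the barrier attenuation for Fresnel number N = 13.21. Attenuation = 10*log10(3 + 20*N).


3 + 20*N = 3 + 20*13.21 = 267.2
Att = 10*log10(267.2) = 24.268 dB


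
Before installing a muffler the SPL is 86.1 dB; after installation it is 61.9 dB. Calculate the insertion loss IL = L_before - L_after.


Insertion loss = SPL without muffler - SPL with muffler
IL = 86.1 - 61.9 = 24.2 dB


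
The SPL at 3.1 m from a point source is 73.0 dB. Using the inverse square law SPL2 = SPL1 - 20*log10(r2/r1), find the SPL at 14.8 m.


r2/r1 = 14.8/3.1 = 4.77419
Correction = 20*log10(4.77419) = 13.578 dB
SPL2 = 73.0 - 13.578 = 59.422 dB


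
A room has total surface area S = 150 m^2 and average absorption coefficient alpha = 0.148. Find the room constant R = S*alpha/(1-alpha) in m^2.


R = 150 * 0.148 / (1 - 0.148) = 26.056 m^2


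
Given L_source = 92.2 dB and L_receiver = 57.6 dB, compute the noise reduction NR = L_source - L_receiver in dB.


NR = L_source - L_receiver (difference between source and receiving room levels)
NR = 92.2 - 57.6 = 34.6 dB


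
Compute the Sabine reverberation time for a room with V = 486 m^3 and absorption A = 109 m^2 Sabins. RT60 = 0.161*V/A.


RT60 = 0.161 * 486 / 109 = 0.71785 s


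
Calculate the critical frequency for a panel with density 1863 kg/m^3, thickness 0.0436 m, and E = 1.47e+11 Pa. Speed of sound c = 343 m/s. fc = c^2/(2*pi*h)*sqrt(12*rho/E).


12*rho/E = 12*1863/1.47e+11 = 1.52082e-07
sqrt(12*rho/E) = sqrt(1.52082e-07) = 0.000389977
c^2/(2*pi*h) = 343^2/(2*pi*0.0436) = 429459
fc = 429459 * 0.000389977 = 167.48 Hz


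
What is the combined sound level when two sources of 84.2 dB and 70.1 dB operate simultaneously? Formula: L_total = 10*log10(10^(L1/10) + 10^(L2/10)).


10^(84.2/10) = 2.63027e+08
10^(70.1/10) = 1.02329e+07
Sum = 2.63027e+08 + 1.02329e+07 = 2.7326e+08
L_total = 10*log10(2.7326e+08) = 84.366 dB


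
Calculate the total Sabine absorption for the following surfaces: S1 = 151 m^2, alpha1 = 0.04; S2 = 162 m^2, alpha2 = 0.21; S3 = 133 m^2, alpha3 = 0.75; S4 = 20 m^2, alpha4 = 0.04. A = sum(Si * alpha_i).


151 * 0.04 = 6.04
162 * 0.21 = 34.02
133 * 0.75 = 99.75
20 * 0.04 = 0.8
A_total = 6.04 + 34.02 + 99.75 + 0.8 = 140.61 m^2


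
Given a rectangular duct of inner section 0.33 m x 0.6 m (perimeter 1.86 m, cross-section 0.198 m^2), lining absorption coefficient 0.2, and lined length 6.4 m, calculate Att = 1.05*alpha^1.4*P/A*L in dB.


alpha^1.4 = 0.2^1.4 = 0.105061
Attenuation rate = 1.05 * alpha^1.4 * P / A
= 1.05 * 0.105061 * 1.86 / 0.198 = 1.03628 dB/m
Total Att = 1.03628 * 6.4 = 6.6322 dB


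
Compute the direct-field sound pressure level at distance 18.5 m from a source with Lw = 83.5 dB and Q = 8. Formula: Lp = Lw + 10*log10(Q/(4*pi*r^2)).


4*pi*r^2 = 4*pi*18.5^2 = 4300.84 m^2
Q / (4*pi*r^2) = 8 / 4300.84 = 0.0018601
Lp = 83.5 + 10*log10(0.0018601) = 56.195 dB


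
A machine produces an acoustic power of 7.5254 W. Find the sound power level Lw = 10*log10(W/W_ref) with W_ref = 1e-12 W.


W / W_ref = 7.5254 / 1e-12 = 7.5254e+12
Lw = 10 * log10(7.5254e+12) = 128.77 dB


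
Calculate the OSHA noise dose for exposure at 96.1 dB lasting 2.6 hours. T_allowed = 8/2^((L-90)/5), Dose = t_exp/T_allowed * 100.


T_allowed = 8 / 2^((96.1 - 90)/5) = 3.43426 hr
Dose = 2.6 / 3.43426 * 100 = 75.708 %


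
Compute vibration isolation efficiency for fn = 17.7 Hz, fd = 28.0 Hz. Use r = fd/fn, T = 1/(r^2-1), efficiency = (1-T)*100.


r = 28.0 / 17.7 = 1.58192
r^2 - 1 = 1.58192^2 - 1 = 1.50247
T = 1/1.50247 = 0.665571
Efficiency = (1 - 0.665571)*100 = 33.443 %


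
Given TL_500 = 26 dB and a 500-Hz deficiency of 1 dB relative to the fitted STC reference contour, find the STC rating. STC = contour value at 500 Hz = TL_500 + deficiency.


By ASTM E413, STC = value of the fitted reference contour at 500 Hz.
Contour value at 500 Hz = TL_500 + deficiency = 26 + 1 = 27
STC = 27


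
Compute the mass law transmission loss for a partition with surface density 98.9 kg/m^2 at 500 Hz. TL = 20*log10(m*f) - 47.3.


m * f = 98.9 * 500 = 49450
20*log10(49450) = 93.8833 dB
TL = 93.8833 - 47.3 = 46.583 dB


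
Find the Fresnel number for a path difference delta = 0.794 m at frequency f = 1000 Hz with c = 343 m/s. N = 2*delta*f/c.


N = 2*delta*f/c = 2*delta/lambda, where lambda = c/f
lambda = 343 / 1000 = 0.343 m
N = 2 * 0.794 / 0.343 = 4.6297


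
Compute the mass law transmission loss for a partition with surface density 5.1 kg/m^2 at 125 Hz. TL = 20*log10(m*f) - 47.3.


m * f = 5.1 * 125 = 637.5
20*log10(637.5) = 56.0896 dB
TL = 56.0896 - 47.3 = 8.7896 dB


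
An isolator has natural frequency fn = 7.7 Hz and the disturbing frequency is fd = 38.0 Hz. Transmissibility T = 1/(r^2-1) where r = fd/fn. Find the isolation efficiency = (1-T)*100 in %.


r = 38.0 / 7.7 = 4.93506
r^2 - 1 = 4.93506^2 - 1 = 23.3548
T = 1/23.3548 = 0.0428178
Efficiency = (1 - 0.0428178)*100 = 95.718 %


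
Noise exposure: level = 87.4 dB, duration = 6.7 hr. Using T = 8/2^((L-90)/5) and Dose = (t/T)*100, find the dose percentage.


T_allowed = 8 / 2^((87.4 - 90)/5) = 11.4716 hr
Dose = 6.7 / 11.4716 * 100 = 58.405 %


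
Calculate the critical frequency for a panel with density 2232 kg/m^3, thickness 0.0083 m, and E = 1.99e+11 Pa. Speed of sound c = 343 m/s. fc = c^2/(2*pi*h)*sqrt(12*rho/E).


12*rho/E = 12*2232/1.99e+11 = 1.34593e-07
sqrt(12*rho/E) = sqrt(1.34593e-07) = 0.000366869
c^2/(2*pi*h) = 343^2/(2*pi*0.0083) = 2.25595e+06
fc = 2.25595e+06 * 0.000366869 = 827.64 Hz


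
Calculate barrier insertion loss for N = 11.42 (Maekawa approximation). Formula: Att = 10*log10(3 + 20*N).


3 + 20*N = 3 + 20*11.42 = 231.4
Att = 10*log10(231.4) = 23.644 dB


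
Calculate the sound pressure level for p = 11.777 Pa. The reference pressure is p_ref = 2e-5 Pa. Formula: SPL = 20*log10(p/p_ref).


p / p_ref = 11.777 / 2e-5 = 588850
SPL = 20 * log10(588850) = 115.4 dB


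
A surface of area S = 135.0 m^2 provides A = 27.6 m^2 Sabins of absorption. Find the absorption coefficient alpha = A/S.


Absorption coefficient = absorbed power / incident power
alpha = A / S = 27.6 / 135.0 = 0.20444


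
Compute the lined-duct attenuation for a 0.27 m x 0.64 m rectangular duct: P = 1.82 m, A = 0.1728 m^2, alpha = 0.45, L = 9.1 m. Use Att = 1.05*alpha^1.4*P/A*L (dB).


alpha^1.4 = 0.45^1.4 = 0.326962
Attenuation rate = 1.05 * alpha^1.4 * P / A
= 1.05 * 0.326962 * 1.82 / 0.1728 = 3.61588 dB/m
Total Att = 3.61588 * 9.1 = 32.905 dB


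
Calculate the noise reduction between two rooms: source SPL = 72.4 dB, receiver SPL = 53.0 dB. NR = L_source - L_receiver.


NR = L_source - L_receiver (difference between source and receiving room levels)
NR = 72.4 - 53.0 = 19.4 dB


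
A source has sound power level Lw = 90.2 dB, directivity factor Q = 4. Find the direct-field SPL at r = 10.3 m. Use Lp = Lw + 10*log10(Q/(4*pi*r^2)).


4*pi*r^2 = 4*pi*10.3^2 = 1333.17 m^2
Q / (4*pi*r^2) = 4 / 1333.17 = 0.00300037
Lp = 90.2 + 10*log10(0.00300037) = 64.972 dB


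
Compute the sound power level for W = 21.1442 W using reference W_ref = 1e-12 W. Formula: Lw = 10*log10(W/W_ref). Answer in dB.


W / W_ref = 21.1442 / 1e-12 = 2.11442e+13
Lw = 10 * log10(2.11442e+13) = 133.25 dB


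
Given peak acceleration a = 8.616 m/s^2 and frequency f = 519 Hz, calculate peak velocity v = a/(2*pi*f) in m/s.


omega = 2*pi*f = 2*pi*519 = 3260.97 rad/s
v = a / omega = 8.616 / 3260.97 = 0.0026422 m/s


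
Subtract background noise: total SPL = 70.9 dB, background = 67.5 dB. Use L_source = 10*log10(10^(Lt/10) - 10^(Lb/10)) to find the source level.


10^(70.9/10) = 1.23027e+07
10^(67.5/10) = 5.62341e+06
Difference = 1.23027e+07 - 5.62341e+06 = 6.67929e+06
L_source = 10*log10(6.67929e+06) = 68.247 dB


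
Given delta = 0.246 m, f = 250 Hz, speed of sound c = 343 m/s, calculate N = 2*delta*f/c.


N = 2*delta*f/c = 2*delta/lambda, where lambda = c/f
lambda = 343 / 250 = 1.372 m
N = 2 * 0.246 / 1.372 = 0.3586


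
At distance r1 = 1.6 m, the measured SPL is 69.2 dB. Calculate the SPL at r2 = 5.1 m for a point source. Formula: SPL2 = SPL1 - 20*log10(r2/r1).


r2/r1 = 5.1/1.6 = 3.1875
Correction = 20*log10(3.1875) = 10.069 dB
SPL2 = 69.2 - 10.069 = 59.131 dB


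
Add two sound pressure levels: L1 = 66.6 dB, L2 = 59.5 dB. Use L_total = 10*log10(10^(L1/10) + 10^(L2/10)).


10^(66.6/10) = 4.57088e+06
10^(59.5/10) = 891251
Sum = 4.57088e+06 + 891251 = 5.46213e+06
L_total = 10*log10(5.46213e+06) = 67.374 dB


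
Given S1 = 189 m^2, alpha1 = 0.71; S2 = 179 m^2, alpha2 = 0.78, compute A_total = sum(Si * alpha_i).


189 * 0.71 = 134.19
179 * 0.78 = 139.62
A_total = 134.19 + 139.62 = 273.81 m^2


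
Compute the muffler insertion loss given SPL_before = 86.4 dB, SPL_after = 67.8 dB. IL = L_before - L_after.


Insertion loss = SPL without muffler - SPL with muffler
IL = 86.4 - 67.8 = 18.6 dB


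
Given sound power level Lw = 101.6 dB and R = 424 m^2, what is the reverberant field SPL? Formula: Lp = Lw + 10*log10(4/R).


4/R = 4/424 = 0.00943396
Lp = 101.6 + 10*log10(0.00943396) = 81.347 dB


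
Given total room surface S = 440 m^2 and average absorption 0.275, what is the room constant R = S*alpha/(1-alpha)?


R = 440 * 0.275 / (1 - 0.275) = 166.9 m^2


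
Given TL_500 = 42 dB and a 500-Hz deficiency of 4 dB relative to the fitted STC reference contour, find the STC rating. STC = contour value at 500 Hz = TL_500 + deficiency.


By ASTM E413, STC = value of the fitted reference contour at 500 Hz.
Contour value at 500 Hz = TL_500 + deficiency = 42 + 4 = 46
STC = 46


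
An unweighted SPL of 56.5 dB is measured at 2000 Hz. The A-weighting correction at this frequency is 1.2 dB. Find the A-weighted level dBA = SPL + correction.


A-weighting table: 2000 Hz -> 1.2 dB correction
SPL_A = SPL + correction = 56.5 + (1.2) = 57.7 dBA


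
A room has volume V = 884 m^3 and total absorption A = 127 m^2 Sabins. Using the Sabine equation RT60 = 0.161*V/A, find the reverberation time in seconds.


RT60 = 0.161 * 884 / 127 = 1.1207 s


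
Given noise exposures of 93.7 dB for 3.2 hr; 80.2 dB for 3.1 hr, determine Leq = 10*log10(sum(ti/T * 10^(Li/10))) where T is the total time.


T_total = 3.2 + 3.1 = 6.3 hr
(3.2/6.3) * 10^(93.7/10) = 1.19072e+09
(3.1/6.3) * 10^(80.2/10) = 5.15254e+07
Sum = 1.19072e+09 + 5.15254e+07 = 1.24225e+09
Leq = 10*log10(1.24225e+09) = 90.942 dB


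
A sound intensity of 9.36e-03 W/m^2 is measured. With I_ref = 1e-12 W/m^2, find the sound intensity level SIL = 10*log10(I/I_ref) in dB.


I / I_ref = 9.36e-03 / 1e-12 = 9.36e+09
SIL = 10 * log10(9.36e+09) = 99.713 dB


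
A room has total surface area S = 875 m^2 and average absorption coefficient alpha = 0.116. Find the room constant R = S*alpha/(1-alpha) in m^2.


R = 875 * 0.116 / (1 - 0.116) = 114.82 m^2


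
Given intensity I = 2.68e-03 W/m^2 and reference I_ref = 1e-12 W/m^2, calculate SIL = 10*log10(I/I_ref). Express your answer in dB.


I / I_ref = 2.68e-03 / 1e-12 = 2.68e+09
SIL = 10 * log10(2.68e+09) = 94.281 dB


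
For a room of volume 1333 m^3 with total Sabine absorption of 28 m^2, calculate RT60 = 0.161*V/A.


RT60 = 0.161 * 1333 / 28 = 7.6647 s


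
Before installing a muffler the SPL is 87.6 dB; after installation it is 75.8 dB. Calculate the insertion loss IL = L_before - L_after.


Insertion loss = SPL without muffler - SPL with muffler
IL = 87.6 - 75.8 = 11.8 dB


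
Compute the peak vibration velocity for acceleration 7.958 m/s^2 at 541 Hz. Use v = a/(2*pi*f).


omega = 2*pi*f = 2*pi*541 = 3399.2 rad/s
v = a / omega = 7.958 / 3399.2 = 0.0023411 m/s


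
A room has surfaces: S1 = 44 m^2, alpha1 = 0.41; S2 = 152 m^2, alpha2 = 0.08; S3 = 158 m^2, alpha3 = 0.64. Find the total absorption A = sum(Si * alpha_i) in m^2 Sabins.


44 * 0.41 = 18.04
152 * 0.08 = 12.16
158 * 0.64 = 101.12
A_total = 18.04 + 12.16 + 101.12 = 131.32 m^2


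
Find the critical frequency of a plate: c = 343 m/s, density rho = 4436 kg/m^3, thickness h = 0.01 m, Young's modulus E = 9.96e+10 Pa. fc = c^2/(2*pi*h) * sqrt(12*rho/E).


12*rho/E = 12*4436/9.96e+10 = 5.34458e-07
sqrt(12*rho/E) = sqrt(5.34458e-07) = 0.000731066
c^2/(2*pi*h) = 343^2/(2*pi*0.01) = 1.87244e+06
fc = 1.87244e+06 * 0.000731066 = 1368.9 Hz


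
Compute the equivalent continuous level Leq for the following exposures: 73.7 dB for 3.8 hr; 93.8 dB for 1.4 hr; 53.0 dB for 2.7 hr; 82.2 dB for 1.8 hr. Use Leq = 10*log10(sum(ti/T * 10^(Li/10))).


T_total = 3.8 + 1.4 + 2.7 + 1.8 = 9.7 hr
(3.8/9.7) * 10^(73.7/10) = 9.18358e+06
(1.4/9.7) * 10^(93.8/10) = 3.46223e+08
(2.7/9.7) * 10^(53.0/10) = 55538.2
(1.8/9.7) * 10^(82.2/10) = 3.07965e+07
Sum = 9.18358e+06 + 3.46223e+08 + 55538.2 + 3.07965e+07 = 3.86259e+08
Leq = 10*log10(3.86259e+08) = 85.869 dB


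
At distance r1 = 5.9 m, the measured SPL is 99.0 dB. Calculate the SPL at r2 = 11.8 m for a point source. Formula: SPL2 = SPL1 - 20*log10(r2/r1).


r2/r1 = 11.8/5.9 = 2
Correction = 20*log10(2) = 6.0206 dB
SPL2 = 99.0 - 6.0206 = 92.979 dB


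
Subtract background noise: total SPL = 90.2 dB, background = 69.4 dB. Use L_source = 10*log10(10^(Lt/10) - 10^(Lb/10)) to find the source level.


10^(90.2/10) = 1.04713e+09
10^(69.4/10) = 8.70964e+06
Difference = 1.04713e+09 - 8.70964e+06 = 1.03842e+09
L_source = 10*log10(1.03842e+09) = 90.164 dB


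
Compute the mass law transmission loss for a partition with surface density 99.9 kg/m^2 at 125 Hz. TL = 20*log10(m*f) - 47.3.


m * f = 99.9 * 125 = 12487.5
20*log10(12487.5) = 81.9295 dB
TL = 81.9295 - 47.3 = 34.63 dB


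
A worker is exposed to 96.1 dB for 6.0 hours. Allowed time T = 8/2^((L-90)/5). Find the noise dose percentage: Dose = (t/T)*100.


T_allowed = 8 / 2^((96.1 - 90)/5) = 3.43426 hr
Dose = 6.0 / 3.43426 * 100 = 174.71 %


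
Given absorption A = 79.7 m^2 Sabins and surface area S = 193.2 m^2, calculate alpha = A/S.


Absorption coefficient = absorbed power / incident power
alpha = A / S = 79.7 / 193.2 = 0.41253


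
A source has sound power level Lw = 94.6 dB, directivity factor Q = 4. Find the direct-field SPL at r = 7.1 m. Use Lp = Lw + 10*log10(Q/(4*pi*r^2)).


4*pi*r^2 = 4*pi*7.1^2 = 633.471 m^2
Q / (4*pi*r^2) = 4 / 633.471 = 0.00631442
Lp = 94.6 + 10*log10(0.00631442) = 72.603 dB


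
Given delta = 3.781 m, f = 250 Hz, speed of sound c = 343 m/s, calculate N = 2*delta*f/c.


N = 2*delta*f/c = 2*delta/lambda, where lambda = c/f
lambda = 343 / 250 = 1.372 m
N = 2 * 3.781 / 1.372 = 5.5117


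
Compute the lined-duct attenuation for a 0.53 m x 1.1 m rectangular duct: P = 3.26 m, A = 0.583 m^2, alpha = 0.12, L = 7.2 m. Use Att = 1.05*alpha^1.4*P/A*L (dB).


alpha^1.4 = 0.12^1.4 = 0.0513871
Attenuation rate = 1.05 * alpha^1.4 * P / A
= 1.05 * 0.0513871 * 3.26 / 0.583 = 0.301712 dB/m
Total Att = 0.301712 * 7.2 = 2.1723 dB


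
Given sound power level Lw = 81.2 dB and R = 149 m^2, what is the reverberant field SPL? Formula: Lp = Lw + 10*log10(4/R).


4/R = 4/149 = 0.0268456
Lp = 81.2 + 10*log10(0.0268456) = 65.489 dB


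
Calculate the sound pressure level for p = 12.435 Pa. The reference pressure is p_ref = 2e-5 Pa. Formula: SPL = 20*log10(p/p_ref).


p / p_ref = 12.435 / 2e-5 = 621750
SPL = 20 * log10(621750) = 115.87 dB


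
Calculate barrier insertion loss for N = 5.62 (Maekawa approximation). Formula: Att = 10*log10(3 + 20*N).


3 + 20*N = 3 + 20*5.62 = 115.4
Att = 10*log10(115.4) = 20.622 dB


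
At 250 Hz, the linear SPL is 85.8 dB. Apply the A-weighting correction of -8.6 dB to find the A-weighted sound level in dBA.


A-weighting table: 250 Hz -> -8.6 dB correction
SPL_A = SPL + correction = 85.8 + (-8.6) = 77.2 dBA


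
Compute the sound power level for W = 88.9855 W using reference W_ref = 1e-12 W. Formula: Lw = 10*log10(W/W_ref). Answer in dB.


W / W_ref = 88.9855 / 1e-12 = 8.89855e+13
Lw = 10 * log10(8.89855e+13) = 139.49 dB
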